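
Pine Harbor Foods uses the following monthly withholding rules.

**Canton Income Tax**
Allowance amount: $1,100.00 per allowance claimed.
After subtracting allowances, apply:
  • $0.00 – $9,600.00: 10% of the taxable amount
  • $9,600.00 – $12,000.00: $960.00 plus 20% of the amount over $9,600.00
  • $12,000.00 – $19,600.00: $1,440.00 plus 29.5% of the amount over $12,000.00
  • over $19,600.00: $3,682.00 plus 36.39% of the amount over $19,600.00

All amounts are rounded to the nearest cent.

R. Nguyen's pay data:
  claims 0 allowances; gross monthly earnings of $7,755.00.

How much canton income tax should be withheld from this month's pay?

$775.50

Canton Income Tax: taxable = $7,755.00
  10% × $7,755.00 = $775.50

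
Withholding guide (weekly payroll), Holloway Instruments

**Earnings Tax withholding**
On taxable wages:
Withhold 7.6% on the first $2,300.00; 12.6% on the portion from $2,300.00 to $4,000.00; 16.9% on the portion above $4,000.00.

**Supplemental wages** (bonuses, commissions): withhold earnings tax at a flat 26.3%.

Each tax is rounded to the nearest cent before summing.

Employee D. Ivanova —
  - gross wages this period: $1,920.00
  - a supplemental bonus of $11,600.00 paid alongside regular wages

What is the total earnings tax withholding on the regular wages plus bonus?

$3,196.72

Earnings Tax: taxable = $1,920.00
  7.6% × $1,920.00 = $145.92
Supplemental (26.3% flat on bonus): 26.3% × $11,600.00 = $3,050.80
Total earnings tax: $145.92 + $3,050.80 = $3,196.72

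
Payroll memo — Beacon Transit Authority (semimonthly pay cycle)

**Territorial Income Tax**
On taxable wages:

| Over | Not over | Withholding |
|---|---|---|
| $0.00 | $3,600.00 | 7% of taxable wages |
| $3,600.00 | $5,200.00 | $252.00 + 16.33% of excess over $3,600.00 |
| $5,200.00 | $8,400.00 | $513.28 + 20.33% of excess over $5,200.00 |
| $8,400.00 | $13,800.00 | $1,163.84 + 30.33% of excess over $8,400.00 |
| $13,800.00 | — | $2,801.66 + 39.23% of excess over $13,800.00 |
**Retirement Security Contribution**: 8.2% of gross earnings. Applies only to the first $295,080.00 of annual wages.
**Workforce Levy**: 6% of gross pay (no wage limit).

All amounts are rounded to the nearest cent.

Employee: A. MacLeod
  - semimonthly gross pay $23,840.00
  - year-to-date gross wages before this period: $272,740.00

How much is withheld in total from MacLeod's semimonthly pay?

$10,002.63

Territorial Income Tax: taxable = $23,840.00
  $2,801.66 + 39.23% × ($23,840.00 − $13,800.00) = $2,801.66 + 39.23% × $10,040.00 = $6,740.35
Retirement Security Contribution: cap $295,080.00 − YTD $272,740.00 = $22,340.00 subject; 8.2% × $22,340.00 = $1,831.88
Workforce Levy: 6% × $23,840.00 = $1,430.40
Total: $6,740.35 + $1,831.88 + $1,430.40 = $10,002.63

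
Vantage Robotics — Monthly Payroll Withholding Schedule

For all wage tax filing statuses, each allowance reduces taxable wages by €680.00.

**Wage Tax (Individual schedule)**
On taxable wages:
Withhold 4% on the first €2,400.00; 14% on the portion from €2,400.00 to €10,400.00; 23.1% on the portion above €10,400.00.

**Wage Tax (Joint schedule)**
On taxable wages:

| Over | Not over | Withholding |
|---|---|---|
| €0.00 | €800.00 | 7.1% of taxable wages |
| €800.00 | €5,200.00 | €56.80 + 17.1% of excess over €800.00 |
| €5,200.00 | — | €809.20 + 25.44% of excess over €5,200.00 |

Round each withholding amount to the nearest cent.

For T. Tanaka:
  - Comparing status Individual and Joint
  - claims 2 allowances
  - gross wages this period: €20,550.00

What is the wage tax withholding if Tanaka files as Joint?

Wage Tax (Joint): taxable = €20,550.00 − 2×€680.00 = €19,190.00
  €809.20 + 25.44% × (€19,190.00 − €5,200.00) = €809.20 + 25.44% × €13,990.00 = €4,368.26

€4,368.26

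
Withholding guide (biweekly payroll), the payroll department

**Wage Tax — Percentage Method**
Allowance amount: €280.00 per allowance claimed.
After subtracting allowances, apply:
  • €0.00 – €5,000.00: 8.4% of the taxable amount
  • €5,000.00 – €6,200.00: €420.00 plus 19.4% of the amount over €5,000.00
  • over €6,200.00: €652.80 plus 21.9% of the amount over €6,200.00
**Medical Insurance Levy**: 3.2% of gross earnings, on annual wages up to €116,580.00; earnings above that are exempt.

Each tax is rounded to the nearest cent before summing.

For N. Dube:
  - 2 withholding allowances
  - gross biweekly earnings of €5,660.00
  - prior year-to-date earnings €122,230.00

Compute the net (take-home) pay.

€5,220.60

Wage Tax: taxable = €5,660.00 − 2×€280.00 = €5,100.00
  €420.00 + 19.4% × (€5,100.00 − €5,000.00) = €420.00 + 19.4% × €100.00 = €439.40
Medical Insurance Levy: YTD €122,230.00 ≥ cap €116,580.00 → €0.00
Total withheld: €439.40 + €0.00 = €439.40
Net pay: €5,660.00 − €439.40 = €5,220.60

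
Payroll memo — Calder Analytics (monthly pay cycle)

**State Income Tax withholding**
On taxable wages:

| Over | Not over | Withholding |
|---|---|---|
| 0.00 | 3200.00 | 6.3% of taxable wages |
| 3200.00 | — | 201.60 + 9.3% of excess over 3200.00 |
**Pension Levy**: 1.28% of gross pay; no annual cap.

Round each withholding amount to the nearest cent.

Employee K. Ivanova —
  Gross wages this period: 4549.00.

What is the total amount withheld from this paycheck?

385.29

State Income Tax: taxable = 4549.00
  201.60 + 9.3% × (4549.00 − 3200.00) = 201.60 + 9.3% × 1349.00 = 327.06
Pension Levy: 1.28% × 4549.00 = 58.23
Total: 327.06 + 58.23 = 385.29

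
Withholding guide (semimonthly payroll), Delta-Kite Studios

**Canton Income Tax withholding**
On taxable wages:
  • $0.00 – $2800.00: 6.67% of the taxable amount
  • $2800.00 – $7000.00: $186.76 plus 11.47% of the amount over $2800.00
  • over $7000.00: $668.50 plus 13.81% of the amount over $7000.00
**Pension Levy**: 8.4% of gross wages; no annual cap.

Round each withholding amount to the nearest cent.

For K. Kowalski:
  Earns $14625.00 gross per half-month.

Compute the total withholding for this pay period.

Canton Income Tax: taxable = $14625.00
  $668.50 + 13.81% × ($14625.00 − $7000.00) = $668.50 + 13.81% × $7625.00 = $1721.51
Pension Levy: 8.4% × $14625.00 = $1228.50
Total: $1721.51 + $1228.50 = $2950.01

$2950.01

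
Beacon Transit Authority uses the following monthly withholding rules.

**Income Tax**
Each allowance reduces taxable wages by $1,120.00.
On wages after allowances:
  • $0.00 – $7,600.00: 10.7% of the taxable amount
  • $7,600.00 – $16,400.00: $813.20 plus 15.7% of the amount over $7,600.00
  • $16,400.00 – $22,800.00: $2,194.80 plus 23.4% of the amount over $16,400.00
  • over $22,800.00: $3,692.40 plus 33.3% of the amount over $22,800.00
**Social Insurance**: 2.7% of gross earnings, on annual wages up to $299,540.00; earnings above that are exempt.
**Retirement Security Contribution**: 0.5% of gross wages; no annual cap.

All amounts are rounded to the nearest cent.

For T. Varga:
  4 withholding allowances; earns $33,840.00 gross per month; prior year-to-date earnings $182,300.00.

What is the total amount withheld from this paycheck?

Income Tax: taxable = $33,840.00 − 4×$1,120.00 = $29,360.00
  $3,692.40 + 33.3% × ($29,360.00 − $22,800.00) = $3,692.40 + 33.3% × $6,560.00 = $5,876.88
Social Insurance: 2.7% × $33,840.00 = $913.68
Retirement Security Contribution: 0.5% × $33,840.00 = $169.20
Total: $5,876.88 + $913.68 + $169.20 = $6,959.76

$6,959.76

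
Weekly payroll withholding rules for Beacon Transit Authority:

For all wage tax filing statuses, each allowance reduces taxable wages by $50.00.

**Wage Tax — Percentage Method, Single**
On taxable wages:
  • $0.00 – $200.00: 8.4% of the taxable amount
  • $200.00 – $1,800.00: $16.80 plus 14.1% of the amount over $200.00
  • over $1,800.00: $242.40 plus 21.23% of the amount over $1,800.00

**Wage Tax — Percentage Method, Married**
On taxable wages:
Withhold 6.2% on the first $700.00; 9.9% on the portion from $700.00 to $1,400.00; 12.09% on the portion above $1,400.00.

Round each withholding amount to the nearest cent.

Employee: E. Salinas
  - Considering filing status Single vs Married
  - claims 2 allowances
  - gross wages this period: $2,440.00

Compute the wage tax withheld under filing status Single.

Wage Tax (Single): taxable = $2,440.00 − 2×$50.00 = $2,340.00
  $242.40 + 21.23% × ($2,340.00 − $1,800.00) = $242.40 + 21.23% × $540.00 = $357.04

$357.04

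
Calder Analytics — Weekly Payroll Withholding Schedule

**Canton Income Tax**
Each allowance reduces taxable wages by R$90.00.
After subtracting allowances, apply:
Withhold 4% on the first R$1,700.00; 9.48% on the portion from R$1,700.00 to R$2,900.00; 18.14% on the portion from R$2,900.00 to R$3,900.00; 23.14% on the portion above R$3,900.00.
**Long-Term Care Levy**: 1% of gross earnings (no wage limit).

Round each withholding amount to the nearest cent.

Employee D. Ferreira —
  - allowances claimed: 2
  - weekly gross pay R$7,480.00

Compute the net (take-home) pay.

R$6,255.28

Canton Income Tax: taxable = R$7,480.00 − 2×R$90.00 = R$7,300.00
  R$363.16 + 23.14% × (R$7,300.00 − R$3,900.00) = R$363.16 + 23.14% × R$3,400.00 = R$1,149.92
Long-Term Care Levy: 1% × R$7,480.00 = R$74.80
Total withheld: R$1,149.92 + R$74.80 = R$1,224.72
Net pay: R$7,480.00 − R$1,224.72 = R$6,255.28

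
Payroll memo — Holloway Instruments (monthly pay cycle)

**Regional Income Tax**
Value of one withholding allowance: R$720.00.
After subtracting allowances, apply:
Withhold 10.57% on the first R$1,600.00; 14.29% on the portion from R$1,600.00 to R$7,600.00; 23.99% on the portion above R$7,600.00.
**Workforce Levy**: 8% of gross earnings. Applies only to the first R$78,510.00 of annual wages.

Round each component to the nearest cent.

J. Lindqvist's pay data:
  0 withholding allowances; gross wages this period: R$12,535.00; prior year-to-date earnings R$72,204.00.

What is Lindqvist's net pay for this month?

R$9,820.09

Regional Income Tax: taxable = R$12,535.00
  R$1,026.52 + 23.99% × (R$12,535.00 − R$7,600.00) = R$1,026.52 + 23.99% × R$4,935.00 = R$2,210.43
Workforce Levy: cap R$78,510.00 − YTD R$72,204.00 = R$6,306.00 subject; 8% × R$6,306.00 = R$504.48
Total withheld: R$2,210.43 + R$504.48 = R$2,714.91
Net pay: R$12,535.00 − R$2,714.91 = R$9,820.09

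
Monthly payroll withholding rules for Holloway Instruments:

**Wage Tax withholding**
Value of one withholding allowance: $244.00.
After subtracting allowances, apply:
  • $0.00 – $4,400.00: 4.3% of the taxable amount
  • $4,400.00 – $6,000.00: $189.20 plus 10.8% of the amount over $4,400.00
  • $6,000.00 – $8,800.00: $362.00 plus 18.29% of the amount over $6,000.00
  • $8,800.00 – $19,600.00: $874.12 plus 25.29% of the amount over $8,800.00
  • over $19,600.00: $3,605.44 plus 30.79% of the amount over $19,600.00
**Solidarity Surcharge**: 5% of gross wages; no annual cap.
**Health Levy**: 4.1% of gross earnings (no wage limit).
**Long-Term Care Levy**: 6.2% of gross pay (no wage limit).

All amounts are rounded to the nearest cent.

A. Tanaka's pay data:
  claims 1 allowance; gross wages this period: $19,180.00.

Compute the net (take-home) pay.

$12,807.95

Wage Tax: taxable = $19,180.00 − 1×$244.00 = $18,936.00
  $874.12 + 25.29% × ($18,936.00 − $8,800.00) = $874.12 + 25.29% × $10,136.00 = $3,437.51
Solidarity Surcharge: 5% × $19,180.00 = $959.00
Health Levy: 4.1% × $19,180.00 = $786.38
Long-Term Care Levy: 6.2% × $19,180.00 = $1,189.16
Total withheld: $3,437.51 + $959.00 + $786.38 + $1,189.16 = $6,372.05
Net pay: $19,180.00 − $6,372.05 = $12,807.95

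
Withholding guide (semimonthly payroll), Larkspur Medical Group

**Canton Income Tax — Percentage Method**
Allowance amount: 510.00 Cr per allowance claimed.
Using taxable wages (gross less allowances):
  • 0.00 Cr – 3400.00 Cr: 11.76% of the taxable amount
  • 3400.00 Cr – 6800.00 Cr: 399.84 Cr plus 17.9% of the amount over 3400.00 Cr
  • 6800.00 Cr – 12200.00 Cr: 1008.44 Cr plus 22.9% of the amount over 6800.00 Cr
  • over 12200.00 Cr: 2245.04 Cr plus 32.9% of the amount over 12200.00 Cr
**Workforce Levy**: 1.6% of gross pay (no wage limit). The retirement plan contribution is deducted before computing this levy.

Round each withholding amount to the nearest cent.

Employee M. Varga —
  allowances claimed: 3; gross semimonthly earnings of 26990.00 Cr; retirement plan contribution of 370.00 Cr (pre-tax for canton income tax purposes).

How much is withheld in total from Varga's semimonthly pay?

6911.77 Cr

Canton Income Tax: taxable = 26990.00 Cr − 370.00 Cr − 3×510.00 Cr = 25090.00 Cr
  2245.04 Cr + 32.9% × (25090.00 Cr − 12200.00 Cr) = 2245.04 Cr + 32.9% × 12890.00 Cr = 6485.85 Cr
Workforce Levy: 1.6% × 26620.00 Cr = 425.92 Cr
Total: 6485.85 Cr + 425.92 Cr = 6911.77 Cr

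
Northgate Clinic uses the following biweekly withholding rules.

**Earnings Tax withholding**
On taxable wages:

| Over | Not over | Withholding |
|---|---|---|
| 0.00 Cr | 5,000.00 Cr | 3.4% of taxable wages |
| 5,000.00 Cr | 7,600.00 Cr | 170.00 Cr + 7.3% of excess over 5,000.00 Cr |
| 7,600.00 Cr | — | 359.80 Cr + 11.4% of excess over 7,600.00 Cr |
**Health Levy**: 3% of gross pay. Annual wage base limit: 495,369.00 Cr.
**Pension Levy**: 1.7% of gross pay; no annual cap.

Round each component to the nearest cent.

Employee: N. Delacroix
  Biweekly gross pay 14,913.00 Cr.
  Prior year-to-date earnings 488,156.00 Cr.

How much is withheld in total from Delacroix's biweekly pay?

Earnings Tax: taxable = 14,913.00 Cr
  359.80 Cr + 11.4% × (14,913.00 Cr − 7,600.00 Cr) = 359.80 Cr + 11.4% × 7,313.00 Cr = 1,193.48 Cr
Health Levy: cap 495,369.00 Cr − YTD 488,156.00 Cr = 7,213.00 Cr subject; 3% × 7,213.00 Cr = 216.39 Cr
Pension Levy: 1.7% × 14,913.00 Cr = 253.52 Cr
Total: 1,193.48 Cr + 216.39 Cr + 253.52 Cr = 1,663.39 Cr

1,663.39 Cr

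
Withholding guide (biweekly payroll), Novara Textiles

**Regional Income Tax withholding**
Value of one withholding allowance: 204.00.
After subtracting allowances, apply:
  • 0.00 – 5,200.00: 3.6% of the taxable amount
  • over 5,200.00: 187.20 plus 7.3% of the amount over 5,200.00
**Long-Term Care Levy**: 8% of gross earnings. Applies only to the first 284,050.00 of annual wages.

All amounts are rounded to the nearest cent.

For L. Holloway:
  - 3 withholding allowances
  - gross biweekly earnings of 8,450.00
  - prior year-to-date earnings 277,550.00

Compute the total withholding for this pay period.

Regional Income Tax: taxable = 8,450.00 − 3×204.00 = 7,838.00
  187.20 + 7.3% × (7,838.00 − 5,200.00) = 187.20 + 7.3% × 2,638.00 = 379.77
Long-Term Care Levy: cap 284,050.00 − YTD 277,550.00 = 6,500.00 subject; 8% × 6,500.00 = 520.00
Total: 379.77 + 520.00 = 899.77

899.77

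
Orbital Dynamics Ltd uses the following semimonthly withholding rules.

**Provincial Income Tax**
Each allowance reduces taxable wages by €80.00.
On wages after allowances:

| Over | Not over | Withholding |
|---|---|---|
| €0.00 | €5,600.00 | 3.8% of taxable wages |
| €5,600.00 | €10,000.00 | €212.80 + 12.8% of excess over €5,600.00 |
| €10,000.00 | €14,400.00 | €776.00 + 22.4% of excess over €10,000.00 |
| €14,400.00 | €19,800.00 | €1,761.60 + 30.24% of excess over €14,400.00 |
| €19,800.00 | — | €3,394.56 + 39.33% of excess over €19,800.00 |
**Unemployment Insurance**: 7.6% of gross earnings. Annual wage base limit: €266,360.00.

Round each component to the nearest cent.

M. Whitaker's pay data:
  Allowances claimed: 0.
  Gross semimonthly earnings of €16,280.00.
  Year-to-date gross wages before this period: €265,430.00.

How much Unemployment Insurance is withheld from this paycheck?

Unemployment Insurance: cap €266,360.00 − YTD €265,430.00 = €930.00 subject; 7.6% × €930.00 = €70.68

€70.68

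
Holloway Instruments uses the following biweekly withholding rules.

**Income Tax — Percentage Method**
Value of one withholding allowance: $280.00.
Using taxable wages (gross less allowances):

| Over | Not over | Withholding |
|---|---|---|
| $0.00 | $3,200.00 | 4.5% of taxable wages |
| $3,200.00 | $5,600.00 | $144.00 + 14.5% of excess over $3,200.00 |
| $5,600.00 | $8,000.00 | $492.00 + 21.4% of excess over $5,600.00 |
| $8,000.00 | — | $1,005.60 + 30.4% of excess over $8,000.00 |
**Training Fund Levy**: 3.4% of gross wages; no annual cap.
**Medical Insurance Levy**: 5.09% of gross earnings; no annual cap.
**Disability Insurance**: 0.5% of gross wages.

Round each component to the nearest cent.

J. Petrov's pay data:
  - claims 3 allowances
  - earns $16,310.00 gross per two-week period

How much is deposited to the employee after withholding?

$11,567.25

Income Tax: taxable = $16,310.00 − 3×$280.00 = $15,470.00
  $1,005.60 + 30.4% × ($15,470.00 − $8,000.00) = $1,005.60 + 30.4% × $7,470.00 = $3,276.48
Training Fund Levy: 3.4% × $16,310.00 = $554.54
Medical Insurance Levy: 5.09% × $16,310.00 = $830.18
Disability Insurance: 0.5% × $16,310.00 = $81.55
Total withheld: $3,276.48 + $554.54 + $830.18 + $81.55 = $4,742.75
Net pay: $16,310.00 − $4,742.75 = $11,567.25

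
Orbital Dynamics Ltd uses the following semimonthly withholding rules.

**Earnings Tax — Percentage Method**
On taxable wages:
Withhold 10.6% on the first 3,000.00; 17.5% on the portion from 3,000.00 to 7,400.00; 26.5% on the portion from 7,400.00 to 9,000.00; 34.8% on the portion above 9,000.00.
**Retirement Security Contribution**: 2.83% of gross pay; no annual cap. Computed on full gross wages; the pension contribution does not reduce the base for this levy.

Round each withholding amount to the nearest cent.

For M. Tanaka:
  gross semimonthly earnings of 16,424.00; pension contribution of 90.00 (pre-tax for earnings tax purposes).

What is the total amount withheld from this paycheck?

Earnings Tax: taxable = 16,424.00 − 90.00 = 16,334.00
  1,512.00 + 34.8% × (16,334.00 − 9,000.00) = 1,512.00 + 34.8% × 7,334.00 = 4,064.23
Retirement Security Contribution: 2.83% × 16,424.00 = 464.80
Total: 4,064.23 + 464.80 = 4,529.03

4,529.03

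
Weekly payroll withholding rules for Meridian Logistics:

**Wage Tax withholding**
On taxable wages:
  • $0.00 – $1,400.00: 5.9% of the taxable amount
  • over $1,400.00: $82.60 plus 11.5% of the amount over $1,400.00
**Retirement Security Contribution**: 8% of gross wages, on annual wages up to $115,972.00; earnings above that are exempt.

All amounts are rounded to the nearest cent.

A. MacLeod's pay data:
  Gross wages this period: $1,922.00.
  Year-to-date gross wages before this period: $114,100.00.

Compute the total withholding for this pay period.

$292.39

Wage Tax: taxable = $1,922.00
  $82.60 + 11.5% × ($1,922.00 − $1,400.00) = $82.60 + 11.5% × $522.00 = $142.63
Retirement Security Contribution: cap $115,972.00 − YTD $114,100.00 = $1,872.00 subject; 8% × $1,872.00 = $149.76
Total: $142.63 + $149.76 = $292.39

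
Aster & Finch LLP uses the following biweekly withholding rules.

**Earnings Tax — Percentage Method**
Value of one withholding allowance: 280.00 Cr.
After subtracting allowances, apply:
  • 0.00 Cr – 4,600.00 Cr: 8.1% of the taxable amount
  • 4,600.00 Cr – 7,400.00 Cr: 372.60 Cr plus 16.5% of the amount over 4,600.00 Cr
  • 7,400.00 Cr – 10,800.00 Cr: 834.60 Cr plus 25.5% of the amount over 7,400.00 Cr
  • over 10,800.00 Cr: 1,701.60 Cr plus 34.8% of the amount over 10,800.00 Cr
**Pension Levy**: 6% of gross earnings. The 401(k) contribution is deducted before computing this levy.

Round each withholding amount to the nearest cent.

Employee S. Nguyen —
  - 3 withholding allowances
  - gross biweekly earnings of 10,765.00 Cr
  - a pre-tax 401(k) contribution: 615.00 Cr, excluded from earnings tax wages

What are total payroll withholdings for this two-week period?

1,930.65 Cr

Earnings Tax: taxable = 10,765.00 Cr − 615.00 Cr − 3×280.00 Cr = 9,310.00 Cr
  834.60 Cr + 25.5% × (9,310.00 Cr − 7,400.00 Cr) = 834.60 Cr + 25.5% × 1,910.00 Cr = 1,321.65 Cr
Pension Levy: 6% × 10,150.00 Cr = 609.00 Cr
Total: 1,321.65 Cr + 609.00 Cr = 1,930.65 Cr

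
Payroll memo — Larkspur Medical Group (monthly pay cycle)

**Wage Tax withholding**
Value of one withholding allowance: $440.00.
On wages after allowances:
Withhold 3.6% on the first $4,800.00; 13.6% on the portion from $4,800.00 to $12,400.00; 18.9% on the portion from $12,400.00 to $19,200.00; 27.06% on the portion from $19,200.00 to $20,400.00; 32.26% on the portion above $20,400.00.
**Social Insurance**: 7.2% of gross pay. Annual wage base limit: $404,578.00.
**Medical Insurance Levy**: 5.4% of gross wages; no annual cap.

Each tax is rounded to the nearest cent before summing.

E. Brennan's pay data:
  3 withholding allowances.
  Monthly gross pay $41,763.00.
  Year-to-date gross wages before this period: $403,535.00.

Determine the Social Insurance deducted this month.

$75.10

Social Insurance: cap $404,578.00 − YTD $403,535.00 = $1,043.00 subject; 7.2% × $1,043.00 = $75.10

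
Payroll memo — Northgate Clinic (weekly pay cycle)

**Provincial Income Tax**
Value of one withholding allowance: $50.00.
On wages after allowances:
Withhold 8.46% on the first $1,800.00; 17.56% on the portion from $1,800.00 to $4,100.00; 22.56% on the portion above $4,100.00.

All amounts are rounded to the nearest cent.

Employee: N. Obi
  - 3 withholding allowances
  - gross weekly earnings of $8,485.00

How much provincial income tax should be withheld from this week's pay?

Provincial Income Tax: taxable = $8,485.00 − 3×$50.00 = $8,335.00
  $556.16 + 22.56% × ($8,335.00 − $4,100.00) = $556.16 + 22.56% × $4,235.00 = $1,511.58

$1,511.58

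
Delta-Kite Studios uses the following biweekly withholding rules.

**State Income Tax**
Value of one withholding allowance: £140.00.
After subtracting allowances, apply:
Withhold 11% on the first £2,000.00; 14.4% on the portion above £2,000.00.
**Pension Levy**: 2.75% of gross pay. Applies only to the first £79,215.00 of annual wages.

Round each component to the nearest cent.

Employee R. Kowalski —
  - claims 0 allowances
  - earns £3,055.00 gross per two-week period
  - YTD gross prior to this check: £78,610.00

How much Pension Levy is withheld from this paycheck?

£16.64

Pension Levy: cap £79,215.00 − YTD £78,610.00 = £605.00 subject; 2.75% × £605.00 = £16.64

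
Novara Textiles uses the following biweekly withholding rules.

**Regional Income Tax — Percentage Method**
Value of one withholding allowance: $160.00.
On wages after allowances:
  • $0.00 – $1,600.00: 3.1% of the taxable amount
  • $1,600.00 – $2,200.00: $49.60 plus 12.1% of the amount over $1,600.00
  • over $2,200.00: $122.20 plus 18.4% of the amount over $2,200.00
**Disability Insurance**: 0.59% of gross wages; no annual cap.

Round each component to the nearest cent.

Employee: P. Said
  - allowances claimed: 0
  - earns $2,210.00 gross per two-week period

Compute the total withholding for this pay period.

Regional Income Tax: taxable = $2,210.00
  $122.20 + 18.4% × ($2,210.00 − $2,200.00) = $122.20 + 18.4% × $10.00 = $124.04
Disability Insurance: 0.59% × $2,210.00 = $13.04
Total: $124.04 + $13.04 = $137.08

$137.08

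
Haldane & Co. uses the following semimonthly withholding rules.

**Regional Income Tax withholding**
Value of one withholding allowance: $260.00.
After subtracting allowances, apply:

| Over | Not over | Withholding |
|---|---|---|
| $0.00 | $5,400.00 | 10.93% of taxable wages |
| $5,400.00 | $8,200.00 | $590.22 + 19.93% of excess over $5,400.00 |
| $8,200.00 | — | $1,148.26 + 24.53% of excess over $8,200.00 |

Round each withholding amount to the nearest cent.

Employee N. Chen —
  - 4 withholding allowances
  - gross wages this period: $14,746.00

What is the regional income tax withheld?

$2,498.88

Regional Income Tax: taxable = $14,746.00 − 4×$260.00 = $13,706.00
  $1,148.26 + 24.53% × ($13,706.00 − $8,200.00) = $1,148.26 + 24.53% × $5,506.00 = $2,498.88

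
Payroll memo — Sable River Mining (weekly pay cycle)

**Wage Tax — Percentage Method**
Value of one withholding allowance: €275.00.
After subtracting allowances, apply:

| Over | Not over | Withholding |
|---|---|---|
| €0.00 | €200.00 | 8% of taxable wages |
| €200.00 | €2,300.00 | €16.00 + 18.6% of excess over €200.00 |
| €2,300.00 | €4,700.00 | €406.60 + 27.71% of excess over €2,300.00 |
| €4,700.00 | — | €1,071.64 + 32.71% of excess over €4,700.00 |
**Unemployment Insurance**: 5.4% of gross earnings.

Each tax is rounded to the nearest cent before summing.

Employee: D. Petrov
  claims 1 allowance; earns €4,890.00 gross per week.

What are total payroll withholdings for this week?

€1,312.15

Wage Tax: taxable = €4,890.00 − 1×€275.00 = €4,615.00
  €406.60 + 27.71% × (€4,615.00 − €2,300.00) = €406.60 + 27.71% × €2,315.00 = €1,048.09
Unemployment Insurance: 5.4% × €4,890.00 = €264.06
Total: €1,048.09 + €264.06 = €1,312.15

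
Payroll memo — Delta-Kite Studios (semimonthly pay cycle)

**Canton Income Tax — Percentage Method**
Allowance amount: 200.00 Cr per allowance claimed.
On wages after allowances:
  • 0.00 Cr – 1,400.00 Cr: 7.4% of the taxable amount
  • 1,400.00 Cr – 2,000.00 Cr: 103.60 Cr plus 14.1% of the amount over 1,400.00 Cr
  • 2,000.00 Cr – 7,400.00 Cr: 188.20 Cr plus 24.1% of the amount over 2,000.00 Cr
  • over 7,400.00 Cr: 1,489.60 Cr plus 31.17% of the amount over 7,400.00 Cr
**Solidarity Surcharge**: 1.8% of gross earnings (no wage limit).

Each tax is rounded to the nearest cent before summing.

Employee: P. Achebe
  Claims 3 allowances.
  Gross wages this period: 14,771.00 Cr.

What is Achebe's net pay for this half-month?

10,905.00 Cr

Canton Income Tax: taxable = 14,771.00 Cr − 3×200.00 Cr = 14,171.00 Cr
  1,489.60 Cr + 31.17% × (14,171.00 Cr − 7,400.00 Cr) = 1,489.60 Cr + 31.17% × 6,771.00 Cr = 3,600.12 Cr
Solidarity Surcharge: 1.8% × 14,771.00 Cr = 265.88 Cr
Total withheld: 3,600.12 Cr + 265.88 Cr = 3,866.00 Cr
Net pay: 14,771.00 Cr − 3,866.00 Cr = 10,905.00 Cr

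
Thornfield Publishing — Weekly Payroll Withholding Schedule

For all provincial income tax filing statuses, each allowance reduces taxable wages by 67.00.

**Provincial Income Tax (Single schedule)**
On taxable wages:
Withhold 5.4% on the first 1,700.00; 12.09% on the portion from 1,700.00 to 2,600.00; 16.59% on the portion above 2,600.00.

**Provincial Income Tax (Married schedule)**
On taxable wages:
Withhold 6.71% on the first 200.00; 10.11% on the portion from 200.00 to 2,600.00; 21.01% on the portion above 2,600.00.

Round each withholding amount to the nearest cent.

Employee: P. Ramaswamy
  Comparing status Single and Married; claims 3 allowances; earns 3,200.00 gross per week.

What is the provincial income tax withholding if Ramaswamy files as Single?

Provincial Income Tax (Single): taxable = 3,200.00 − 3×67.00 = 2,999.00
  200.61 + 16.59% × (2,999.00 − 2,600.00) = 200.61 + 16.59% × 399.00 = 266.80

266.80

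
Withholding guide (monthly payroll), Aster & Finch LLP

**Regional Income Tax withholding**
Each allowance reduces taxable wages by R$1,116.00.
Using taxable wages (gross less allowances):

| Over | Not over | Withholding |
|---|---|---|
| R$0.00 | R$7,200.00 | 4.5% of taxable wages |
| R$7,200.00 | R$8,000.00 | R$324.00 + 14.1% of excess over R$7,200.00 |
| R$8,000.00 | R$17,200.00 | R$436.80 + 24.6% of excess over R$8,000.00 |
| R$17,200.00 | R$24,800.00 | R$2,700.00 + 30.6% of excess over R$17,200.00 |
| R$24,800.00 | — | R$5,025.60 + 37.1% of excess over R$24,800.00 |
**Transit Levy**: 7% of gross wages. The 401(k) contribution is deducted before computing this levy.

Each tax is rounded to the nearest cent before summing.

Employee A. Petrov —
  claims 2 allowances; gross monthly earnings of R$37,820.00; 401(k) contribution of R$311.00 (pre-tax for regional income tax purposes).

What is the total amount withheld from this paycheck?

R$11,538.20

Regional Income Tax: taxable = R$37,820.00 − R$311.00 − 2×R$1,116.00 = R$35,277.00
  R$5,025.60 + 37.1% × (R$35,277.00 − R$24,800.00) = R$5,025.60 + 37.1% × R$10,477.00 = R$8,912.57
Transit Levy: 7% × R$37,509.00 = R$2,625.63
Total: R$8,912.57 + R$2,625.63 = R$11,538.20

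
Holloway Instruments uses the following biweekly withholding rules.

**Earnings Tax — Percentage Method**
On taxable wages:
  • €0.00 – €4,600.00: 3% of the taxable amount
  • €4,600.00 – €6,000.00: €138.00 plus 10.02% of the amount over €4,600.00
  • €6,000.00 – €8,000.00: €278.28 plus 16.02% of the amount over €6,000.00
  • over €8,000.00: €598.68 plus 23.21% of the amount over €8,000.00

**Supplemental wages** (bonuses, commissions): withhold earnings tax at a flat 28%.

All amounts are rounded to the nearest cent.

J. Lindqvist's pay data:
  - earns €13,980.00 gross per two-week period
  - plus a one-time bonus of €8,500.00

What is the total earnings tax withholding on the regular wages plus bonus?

Earnings Tax: taxable = €13,980.00
  €598.68 + 23.21% × (€13,980.00 − €8,000.00) = €598.68 + 23.21% × €5,980.00 = €1,986.64
Supplemental (28% flat on bonus): 28% × €8,500.00 = €2,380.00
Total earnings tax: €1,986.64 + €2,380.00 = €4,366.64

€4,366.64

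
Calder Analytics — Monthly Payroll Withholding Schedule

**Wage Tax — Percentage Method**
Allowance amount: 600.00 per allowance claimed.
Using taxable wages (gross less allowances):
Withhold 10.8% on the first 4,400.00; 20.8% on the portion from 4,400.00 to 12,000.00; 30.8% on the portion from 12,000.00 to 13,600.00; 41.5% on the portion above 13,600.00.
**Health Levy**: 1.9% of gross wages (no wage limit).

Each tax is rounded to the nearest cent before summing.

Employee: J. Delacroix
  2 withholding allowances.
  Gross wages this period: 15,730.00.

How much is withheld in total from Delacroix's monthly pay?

Wage Tax: taxable = 15,730.00 − 2×600.00 = 14,530.00
  2,548.80 + 41.5% × (14,530.00 − 13,600.00) = 2,548.80 + 41.5% × 930.00 = 2,934.75
Health Levy: 1.9% × 15,730.00 = 298.87
Total: 2,934.75 + 298.87 = 3,233.62

3,233.62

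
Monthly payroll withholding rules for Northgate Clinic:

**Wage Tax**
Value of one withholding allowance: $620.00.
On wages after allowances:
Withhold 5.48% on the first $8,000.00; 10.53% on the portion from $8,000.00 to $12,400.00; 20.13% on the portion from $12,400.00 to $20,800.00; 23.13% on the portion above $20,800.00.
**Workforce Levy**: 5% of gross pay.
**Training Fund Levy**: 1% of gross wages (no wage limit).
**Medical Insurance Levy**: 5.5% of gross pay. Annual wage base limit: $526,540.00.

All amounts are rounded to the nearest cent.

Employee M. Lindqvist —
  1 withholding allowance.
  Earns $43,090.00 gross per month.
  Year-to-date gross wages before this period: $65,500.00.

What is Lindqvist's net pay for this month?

$30,529.74

Wage Tax: taxable = $43,090.00 − 1×$620.00 = $42,470.00
  $2,592.64 + 23.13% × ($42,470.00 − $20,800.00) = $2,592.64 + 23.13% × $21,670.00 = $7,604.91
Workforce Levy: 5% × $43,090.00 = $2,154.50
Training Fund Levy: 1% × $43,090.00 = $430.90
Medical Insurance Levy: 5.5% × $43,090.00 = $2,369.95
Total withheld: $7,604.91 + $2,154.50 + $430.90 + $2,369.95 = $12,560.26
Net pay: $43,090.00 − $12,560.26 = $30,529.74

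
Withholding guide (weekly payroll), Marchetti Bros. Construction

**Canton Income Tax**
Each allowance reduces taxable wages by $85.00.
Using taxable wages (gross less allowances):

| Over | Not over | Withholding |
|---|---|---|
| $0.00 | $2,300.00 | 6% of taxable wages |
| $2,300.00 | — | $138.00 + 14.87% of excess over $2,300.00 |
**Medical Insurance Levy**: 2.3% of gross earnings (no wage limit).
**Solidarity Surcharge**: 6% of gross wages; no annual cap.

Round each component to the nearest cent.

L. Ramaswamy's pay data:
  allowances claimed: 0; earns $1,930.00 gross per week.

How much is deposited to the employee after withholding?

Canton Income Tax: taxable = $1,930.00
  6% × $1,930.00 = $115.80
Medical Insurance Levy: 2.3% × $1,930.00 = $44.39
Solidarity Surcharge: 6% × $1,930.00 = $115.80
Total withheld: $115.80 + $44.39 + $115.80 = $275.99
Net pay: $1,930.00 − $275.99 = $1,654.01

$1,654.01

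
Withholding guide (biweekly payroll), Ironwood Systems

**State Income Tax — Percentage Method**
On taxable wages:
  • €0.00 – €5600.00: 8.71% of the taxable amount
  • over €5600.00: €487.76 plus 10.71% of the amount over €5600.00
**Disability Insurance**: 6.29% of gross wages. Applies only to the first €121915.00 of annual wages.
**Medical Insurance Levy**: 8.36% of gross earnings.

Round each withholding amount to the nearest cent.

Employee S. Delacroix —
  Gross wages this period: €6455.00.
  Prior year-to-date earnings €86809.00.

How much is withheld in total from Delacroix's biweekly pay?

State Income Tax: taxable = €6455.00
  €487.76 + 10.71% × (€6455.00 − €5600.00) = €487.76 + 10.71% × €855.00 = €579.33
Disability Insurance: 6.29% × €6455.00 = €406.02
Medical Insurance Levy: 8.36% × €6455.00 = €539.64
Total: €579.33 + €406.02 + €539.64 = €1524.99

€1524.99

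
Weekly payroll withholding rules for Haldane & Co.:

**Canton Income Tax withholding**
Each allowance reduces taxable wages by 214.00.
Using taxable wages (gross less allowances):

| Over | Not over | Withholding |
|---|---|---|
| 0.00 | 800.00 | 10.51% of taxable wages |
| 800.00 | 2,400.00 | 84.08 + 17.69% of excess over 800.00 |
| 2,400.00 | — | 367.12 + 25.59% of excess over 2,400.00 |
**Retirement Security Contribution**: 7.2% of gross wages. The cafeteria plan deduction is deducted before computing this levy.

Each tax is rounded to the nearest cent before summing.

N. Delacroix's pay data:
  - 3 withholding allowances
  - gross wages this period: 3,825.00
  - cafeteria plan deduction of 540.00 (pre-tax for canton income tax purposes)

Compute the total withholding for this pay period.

665.82

Canton Income Tax: taxable = 3,825.00 − 540.00 − 3×214.00 = 2,643.00
  367.12 + 25.59% × (2,643.00 − 2,400.00) = 367.12 + 25.59% × 243.00 = 429.30
Retirement Security Contribution: 7.2% × 3,285.00 = 236.52
Total: 429.30 + 236.52 = 665.82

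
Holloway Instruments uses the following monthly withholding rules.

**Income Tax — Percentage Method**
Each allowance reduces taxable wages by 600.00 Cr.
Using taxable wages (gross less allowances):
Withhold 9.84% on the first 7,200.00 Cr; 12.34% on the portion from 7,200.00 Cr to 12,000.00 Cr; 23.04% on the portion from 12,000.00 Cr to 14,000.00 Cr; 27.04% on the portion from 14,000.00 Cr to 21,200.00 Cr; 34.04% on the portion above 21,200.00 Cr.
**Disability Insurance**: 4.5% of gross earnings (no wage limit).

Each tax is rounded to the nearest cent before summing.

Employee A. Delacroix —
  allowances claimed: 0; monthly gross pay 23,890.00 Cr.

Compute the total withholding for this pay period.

5,699.21 Cr

Income Tax: taxable = 23,890.00 Cr
  3,708.48 Cr + 34.04% × (23,890.00 Cr − 21,200.00 Cr) = 3,708.48 Cr + 34.04% × 2,690.00 Cr = 4,624.16 Cr
Disability Insurance: 4.5% × 23,890.00 Cr = 1,075.05 Cr
Total: 4,624.16 Cr + 1,075.05 Cr = 5,699.21 Cr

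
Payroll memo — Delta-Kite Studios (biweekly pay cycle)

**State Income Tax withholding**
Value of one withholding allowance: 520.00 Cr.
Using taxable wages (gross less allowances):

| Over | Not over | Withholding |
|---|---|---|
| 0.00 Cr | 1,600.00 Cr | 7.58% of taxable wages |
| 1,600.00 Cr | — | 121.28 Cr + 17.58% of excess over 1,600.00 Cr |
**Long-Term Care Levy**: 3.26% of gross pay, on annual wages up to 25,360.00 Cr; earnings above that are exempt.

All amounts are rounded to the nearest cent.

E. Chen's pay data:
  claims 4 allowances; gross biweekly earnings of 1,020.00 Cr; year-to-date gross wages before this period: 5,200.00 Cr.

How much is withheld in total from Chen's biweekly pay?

State Income Tax: taxable = 1,020.00 Cr − 4×520.00 Cr = -1,060.00 Cr
  Taxable ≤ 0 → 0.00 Cr
Long-Term Care Levy: 3.26% × 1,020.00 Cr = 33.25 Cr
Total: 0.00 Cr + 33.25 Cr = 33.25 Cr

33.25 Cr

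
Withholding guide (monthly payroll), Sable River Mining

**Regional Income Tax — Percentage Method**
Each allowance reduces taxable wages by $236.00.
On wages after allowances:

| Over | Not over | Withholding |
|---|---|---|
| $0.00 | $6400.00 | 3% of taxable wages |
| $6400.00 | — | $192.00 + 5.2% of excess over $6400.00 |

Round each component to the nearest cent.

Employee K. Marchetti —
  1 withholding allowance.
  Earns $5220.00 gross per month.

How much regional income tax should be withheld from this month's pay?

$149.52

Regional Income Tax: taxable = $5220.00 − 1×$236.00 = $4984.00
  3% × $4984.00 = $149.52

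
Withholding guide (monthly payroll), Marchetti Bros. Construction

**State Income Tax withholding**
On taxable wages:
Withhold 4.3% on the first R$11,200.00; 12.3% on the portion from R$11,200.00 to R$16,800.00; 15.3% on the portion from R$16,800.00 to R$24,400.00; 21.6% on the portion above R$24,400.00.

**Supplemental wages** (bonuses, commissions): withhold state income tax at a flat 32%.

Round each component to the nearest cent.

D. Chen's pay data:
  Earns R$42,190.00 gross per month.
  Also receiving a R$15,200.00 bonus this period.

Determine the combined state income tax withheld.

State Income Tax: taxable = R$42,190.00
  R$2,333.20 + 21.6% × (R$42,190.00 − R$24,400.00) = R$2,333.20 + 21.6% × R$17,790.00 = R$6,175.84
Supplemental (32% flat on bonus): 32% × R$15,200.00 = R$4,864.00
Total state income tax: R$6,175.84 + R$4,864.00 = R$11,039.84

R$11,039.84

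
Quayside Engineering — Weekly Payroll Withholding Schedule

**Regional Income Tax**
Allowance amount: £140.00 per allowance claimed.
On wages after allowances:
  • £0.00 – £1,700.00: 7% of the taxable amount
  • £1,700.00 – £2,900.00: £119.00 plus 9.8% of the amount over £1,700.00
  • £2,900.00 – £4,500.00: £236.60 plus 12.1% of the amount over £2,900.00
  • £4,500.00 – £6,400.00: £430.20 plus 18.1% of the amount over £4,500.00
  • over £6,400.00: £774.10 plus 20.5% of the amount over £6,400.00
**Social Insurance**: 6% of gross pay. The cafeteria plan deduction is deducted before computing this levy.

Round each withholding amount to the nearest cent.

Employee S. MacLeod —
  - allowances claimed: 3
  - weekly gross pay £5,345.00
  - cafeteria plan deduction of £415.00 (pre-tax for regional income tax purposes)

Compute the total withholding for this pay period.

Regional Income Tax: taxable = £5,345.00 − £415.00 − 3×£140.00 = £4,510.00
  £430.20 + 18.1% × (£4,510.00 − £4,500.00) = £430.20 + 18.1% × £10.00 = £432.01
Social Insurance: 6% × £4,930.00 = £295.80
Total: £432.01 + £295.80 = £727.81

£727.81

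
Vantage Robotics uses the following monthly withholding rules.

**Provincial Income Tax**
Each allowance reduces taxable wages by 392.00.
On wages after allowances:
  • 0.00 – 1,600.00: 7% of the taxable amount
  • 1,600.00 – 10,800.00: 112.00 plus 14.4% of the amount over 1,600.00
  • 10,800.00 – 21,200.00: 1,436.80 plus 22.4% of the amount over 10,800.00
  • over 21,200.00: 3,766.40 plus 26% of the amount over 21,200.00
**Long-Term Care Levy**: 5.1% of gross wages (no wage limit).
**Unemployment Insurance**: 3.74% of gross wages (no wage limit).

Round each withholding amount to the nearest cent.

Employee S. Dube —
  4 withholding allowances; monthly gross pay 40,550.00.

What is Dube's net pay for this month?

Provincial Income Tax: taxable = 40,550.00 − 4×392.00 = 38,982.00
  3,766.40 + 26% × (38,982.00 − 21,200.00) = 3,766.40 + 26% × 17,782.00 = 8,389.72
Long-Term Care Levy: 5.1% × 40,550.00 = 2,068.05
Unemployment Insurance: 3.74% × 40,550.00 = 1,516.57
Total withheld: 8,389.72 + 2,068.05 + 1,516.57 = 11,974.34
Net pay: 40,550.00 − 11,974.34 = 28,575.66

28,575.66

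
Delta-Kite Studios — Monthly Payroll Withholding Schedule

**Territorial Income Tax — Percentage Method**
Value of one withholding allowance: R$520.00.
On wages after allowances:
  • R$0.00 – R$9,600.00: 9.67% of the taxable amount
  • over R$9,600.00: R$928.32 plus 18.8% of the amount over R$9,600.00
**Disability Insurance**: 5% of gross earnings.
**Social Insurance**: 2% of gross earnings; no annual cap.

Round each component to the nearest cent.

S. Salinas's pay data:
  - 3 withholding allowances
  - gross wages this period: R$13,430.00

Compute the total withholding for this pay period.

Territorial Income Tax: taxable = R$13,430.00 − 3×R$520.00 = R$11,870.00
  R$928.32 + 18.8% × (R$11,870.00 − R$9,600.00) = R$928.32 + 18.8% × R$2,270.00 = R$1,355.08
Disability Insurance: 5% × R$13,430.00 = R$671.50
Social Insurance: 2% × R$13,430.00 = R$268.60
Total: R$1,355.08 + R$671.50 + R$268.60 = R$2,295.18

R$2,295.18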